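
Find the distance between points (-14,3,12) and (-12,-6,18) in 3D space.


dx=2, dy=-9, dz=6
d = sqrt(4+81+36) = sqrt(121) = 11.0000

11.0000


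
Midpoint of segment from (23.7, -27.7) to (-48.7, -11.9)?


Mx = (23.7 - 48.7)/2 = -25/2 = -12.5000
My = (-27.7 - 11.9)/2 = -39.6/2 = -19.8000

(-12.5000, -19.8000)


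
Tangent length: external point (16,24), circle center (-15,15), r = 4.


d = sqrt((16+ 15)^2 + (24-15)^2) = sqrt(961+81) = 32.2800
L = sqrt(1042.0000 - 16) = sqrt(1026.0000) = 32.0312

32.0312


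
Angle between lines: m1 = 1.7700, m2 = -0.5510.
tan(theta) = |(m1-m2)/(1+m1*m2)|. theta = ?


m1-m2 = 2.321
1+m1*m2 = 0.02473
tan(theta) = |2.321/0.02473| = 93.853619
theta = arctan(|2.321/0.02473|) = 89.3895 degrees (acute angle)

89.3895 degrees


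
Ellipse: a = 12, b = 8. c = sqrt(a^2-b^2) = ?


c^2 = 12^2 - 8^2 = 144 - 64 = 80
c = sqrt(80) = 8.9443

c = 8.9443


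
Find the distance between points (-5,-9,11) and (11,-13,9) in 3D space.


dx=16, dy=-4, dz=-2
d = sqrt(256+16+4) = sqrt(276) = 16.6132

16.6132


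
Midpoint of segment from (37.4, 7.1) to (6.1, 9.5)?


Mx = (37.4 + 6.1)/2 = 43.5/2 = 21.7500
My = (7.1 + 9.5)/2 = 16.6/2 = 8.3000

(21.7500, 8.3000)


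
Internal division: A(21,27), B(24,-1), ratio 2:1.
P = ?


Px = (2*24 + 1*21)/3 = 69/3 = 23.0000
Py = (2*(-1) + 1*27)/3 = 25/3 = 8.3333

P = (23.0000, 8.3333)


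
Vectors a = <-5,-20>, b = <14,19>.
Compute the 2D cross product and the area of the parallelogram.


cross = -5*19 + 20*14 = -95 + 280 = 185
Parallelogram area = |185| = 185

cross = 185, parallelogram area = 185


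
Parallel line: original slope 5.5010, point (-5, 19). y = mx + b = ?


Parallel lines have equal slopes.
m2 = 5.5010
b2 = 19 - 5.5010*(-5) = 46.5050

y = 5.5010x + 46.5050


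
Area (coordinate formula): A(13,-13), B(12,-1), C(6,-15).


13*(-1+ 15) = 182
12*(-15+ 13) = -24
6*(-13+ 1) = -72
sum = 86
Area = |86|/2 = 43.0000

43.0000 sq units


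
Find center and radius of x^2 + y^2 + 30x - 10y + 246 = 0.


h = -D/2 = -30/2 = -15
k = -E/2 = 10/2 = 5
r^2 = h^2 + k^2 - F = 225 + 25 - 246 = 4
r = 2

Center (-15, 5), radius = 2


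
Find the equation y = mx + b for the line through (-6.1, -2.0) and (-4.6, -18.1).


m = (-16.1)/(1.5) = -10.7333
b = y1 - m*x1 = -2.0 - (-16.1*(-6.1))/(1.5) = -2.0 - 65.4733 = -67.4733

y = -10.7333x - 67.4733


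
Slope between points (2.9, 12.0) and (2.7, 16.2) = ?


dy = 16.2 - 12.0 = 4.2
dx = 2.7 - 2.9 = -0.2
m = 4.2/(-0.2) = -21.0000

m = -21.0000


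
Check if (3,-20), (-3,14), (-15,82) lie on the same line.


3*(14-82) - 3*(82+ 20) - 15*(-20-14)
= -204 - 306 + 510 = 0

Yes, collinear (determinant = 0)


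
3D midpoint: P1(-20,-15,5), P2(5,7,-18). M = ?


Mx = (-20+5)/2 = -7.5000
My = (-15+7)/2 = -4.0000
Mz = (5- 18)/2 = -6.5000

M = (-7.5000, -4.0000, -6.5000)


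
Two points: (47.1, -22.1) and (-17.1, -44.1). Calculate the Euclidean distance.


dx = -17.1 - 47.1 = -64.2
dy = -44.1 + 22.1 = -22.0
d = sqrt(4121.64 + 484.0) = sqrt(4605.64) = 67.8649

67.8649


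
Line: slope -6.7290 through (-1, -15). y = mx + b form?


y + 15 = -6.7290(x + 1)
y = -6.7290x - 15 + 6.7290*(-1)
y = -6.7290x - 21.7290

y = -6.7290x - 21.7290


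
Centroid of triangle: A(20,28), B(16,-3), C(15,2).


Gx = (20+16+15)/3 = 51/3 = 17.0000
Gy = (28- 3+2)/3 = 27/3 = 9.0000

G = (17.0000, 9.0000)


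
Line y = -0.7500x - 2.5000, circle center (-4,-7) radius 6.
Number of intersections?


Substitute y = -0.7500x - 2.5000: (x+ 4)^2 + (-0.7500x- 2.5000+ 7)^2 = 36
Expand to Ax^2 + Bx + C = 0, where b-k = 4.5
A = 1+m^2 = 1.5625
B = 2(m(b-k) - h) = 2(-0.7500*4.5 + 4) = 1.25
C = h^2 + (b-k)^2 - r^2 = 16 + 20.25 - 36 = 0.25
disc = B^2-4AC = 1.5625 - 1.5625 = 0
disc = 0

1 intersection point (tangent)


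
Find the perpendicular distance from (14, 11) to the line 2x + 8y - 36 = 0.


|2*14 + 8*11 - 36| = |80| = 80
sqrt(4 + 64) = sqrt(68) = 8.2462
d = 80/sqrt(68) = 9.7014

9.7014


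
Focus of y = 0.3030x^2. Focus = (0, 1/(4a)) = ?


a = 0.3030
4a = 1.2120
focus = (0, 1/1.2120) = (0, 0.8251)

Focus = (0, 0.8251)


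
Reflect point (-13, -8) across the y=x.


Reflection rule for y=x: (y, x)
(-13, -8) -> (-8, -13)

(-8, -13)


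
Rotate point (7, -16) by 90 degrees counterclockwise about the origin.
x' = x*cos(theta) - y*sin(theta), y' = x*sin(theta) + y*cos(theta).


cos(90) = 0, sin(90) = 1
x' = 7*0 + 16*1 = 16
y' = 7*1 - 16*0 = 7

(16, 7)


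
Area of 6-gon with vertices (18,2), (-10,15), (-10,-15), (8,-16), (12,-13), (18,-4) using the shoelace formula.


sum(xi*y_{i+1}) = 18*15 - 10*(-15) - 10*(-16) + 8*(-13) + 12*(-4) + 18*2 = 464
sum(yi*x_{i+1}) = 2*(-10) + 15*(-10) - 15*8 - 16*12 - 13*18 - 4*18 = -788
Area = |464 + 788|/2 = 1252/2 = 626.0000

626.0000 sq units


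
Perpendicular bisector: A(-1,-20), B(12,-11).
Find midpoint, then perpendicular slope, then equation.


Midpoint = (5.5, -15.5)
Slope of AB = dy/dx = 9/13 = 0.6923
Perp slope = -dx/dy = -13/9 = -1.4444
b = My - (perp slope)*Mx = -15.5 + (13*5.5)/9 = -15.5 + 7.9444 = -7.5556

y = -1.4444x - 7.5556


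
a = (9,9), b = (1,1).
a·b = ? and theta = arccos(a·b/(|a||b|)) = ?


a·b = 9*1 + 9*1 = 9 + 9 = 18
|a| = sqrt(81+81) = 12.7279
|b| = sqrt(1+1) = 1.4142
cos(theta) = 18/(sqrt(162)*sqrt(2)) = 18/sqrt(324) = 1
theta = arccos(18/sqrt(324)) = 0 degrees

a·b = 18, theta = 0 deg


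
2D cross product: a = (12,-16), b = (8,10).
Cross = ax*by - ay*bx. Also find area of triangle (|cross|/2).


cross = 12*10 + 16*8 = 120 + 128 = 248
Triangle area = |248|/2 = 248/2 = 124.0000

cross = 248, triangle area = 124.0000


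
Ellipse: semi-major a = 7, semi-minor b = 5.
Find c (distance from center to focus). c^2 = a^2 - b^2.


c^2 = 7^2 - 5^2 = 49 - 25 = 24
c = sqrt(24) = 4.8990

c = 4.8990


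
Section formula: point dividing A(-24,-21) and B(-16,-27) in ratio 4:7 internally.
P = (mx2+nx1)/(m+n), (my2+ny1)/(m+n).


Px = (4*(-16) + 7*(-24))/11 = -232/11 = -21.0909
Py = (4*(-27) + 7*(-21))/11 = -255/11 = -23.1818

P = (-21.0909, -23.1818)


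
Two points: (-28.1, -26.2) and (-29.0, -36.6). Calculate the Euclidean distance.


dx = -29.0 + 28.1 = -0.9
dy = -36.6 + 26.2 = -10.4
d = sqrt(0.81 + 108.16) = sqrt(108.97) = 10.4389

10.4389


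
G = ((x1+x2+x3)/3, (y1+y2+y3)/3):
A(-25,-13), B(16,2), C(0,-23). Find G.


Gx = (-25+16+0)/3 = -9/3 = -3.0000
Gy = (-13+2- 23)/3 = -34/3 = -11.3333

G = (-3.0000, -11.3333)


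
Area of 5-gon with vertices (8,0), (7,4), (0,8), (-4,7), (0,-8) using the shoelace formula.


sum(xi*y_{i+1}) = 8*4 + 7*8 + 0*7 - 4*(-8) + 0*0 = 120
sum(yi*x_{i+1}) = 0*7 + 4*0 + 8*(-4) + 7*0 - 8*8 = -96
Area = |120 + 96|/2 = 216/2 = 108.0000

108.0000 sq units


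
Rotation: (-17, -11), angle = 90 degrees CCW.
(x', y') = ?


cos(90) = 0, sin(90) = 1
x' = -17*0 + 11*1 = 11
y' = -17*1 - 11*0 = -17

(11, -17)


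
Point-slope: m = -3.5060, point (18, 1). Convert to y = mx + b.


y - 1 = -3.5060(x - 18)
y = -3.5060x + 1 + 3.5060*18
y = -3.5060x + 64.1080

y = -3.5060x + 64.1080


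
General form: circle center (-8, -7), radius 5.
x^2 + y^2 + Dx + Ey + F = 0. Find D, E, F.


(x+ 8)^2 + (y+ 7)^2 = 5^2
D = -2h = 16, E = -2k = 14
F = h^2+k^2-r^2 = 64+49-25 = 88

D = 16, E = 14, F = 88


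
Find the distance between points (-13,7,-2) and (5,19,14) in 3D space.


dx=18, dy=12, dz=16
d = sqrt(324+144+256) = sqrt(724) = 26.9072

26.9072


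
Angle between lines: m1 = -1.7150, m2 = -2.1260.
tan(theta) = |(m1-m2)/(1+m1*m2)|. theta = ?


m1-m2 = 0.411
1+m1*m2 = 4.64609
tan(theta) = |0.411/4.64609| = 0.088461
theta = arctan(|0.411/4.64609|) = 5.0553 degrees (acute angle)

5.0553 degrees


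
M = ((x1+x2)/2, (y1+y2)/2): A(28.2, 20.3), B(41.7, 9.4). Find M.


Mx = (28.2 + 41.7)/2 = 69.9/2 = 34.9500
My = (20.3 + 9.4)/2 = 29.7/2 = 14.8500

(34.9500, 14.8500)


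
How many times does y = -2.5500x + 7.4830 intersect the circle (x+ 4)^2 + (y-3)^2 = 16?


Substitute y = -2.5500x + 7.4830: (x+ 4)^2 + (-2.5500x+7.4830-3)^2 = 16
Expand to Ax^2 + Bx + C = 0, where b-k = 4.483
A = 1+m^2 = 7.5025
B = 2(m(b-k) - h) = 2(-2.5500*4.483 + 4) = -14.8633
C = h^2 + (b-k)^2 - r^2 = 16 + 20.097289 - 16 = 20.097289
disc = B^2-4AC = 220.9177 - 603.1196 = -382.2019
disc < 0

0 intersection points


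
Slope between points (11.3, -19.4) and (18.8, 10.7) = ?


dy = 10.7 + 19.4 = 30.1
dx = 18.8 - 11.3 = 7.5
m = 30.1/7.5 = 4.0133

m = 4.0133


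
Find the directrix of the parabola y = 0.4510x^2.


a = 0.4510
1/(4a) = 0.5543
directrix: y = -0.5543 = -0.5543

y = -0.5543


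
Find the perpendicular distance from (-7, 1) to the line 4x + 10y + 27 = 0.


|4*(-7) + 10*1 + 27| = |9| = 9
sqrt(16 + 100) = sqrt(116) = 10.7703
d = 9/sqrt(116) = 0.8356

0.8356


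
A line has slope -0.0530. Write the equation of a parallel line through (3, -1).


Parallel lines have equal slopes.
m2 = -0.0530
b2 = -1 + 0.0530*3 = -0.8410

y = -0.0530x - 0.8410


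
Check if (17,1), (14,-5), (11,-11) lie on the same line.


17*(-5+ 11) + 14*(-11-1) + 11*(1+ 5)
= 102 - 168 + 66 = 0

Yes, collinear (determinant = 0)


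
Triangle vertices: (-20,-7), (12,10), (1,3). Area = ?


-20*(10-3) = -140
12*(3+ 7) = 120
1*(-7-10) = -17
sum = -37
Area = |-37|/2 = 18.5000

18.5000 sq units


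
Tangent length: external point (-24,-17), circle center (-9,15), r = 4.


d = sqrt((-24+ 9)^2 + (-17-15)^2) = sqrt(225+1024) = 35.3412
L = sqrt(1249.0000 - 16) = sqrt(1233.0000) = 35.1141

35.1141


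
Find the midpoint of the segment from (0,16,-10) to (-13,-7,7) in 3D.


Mx = (0- 13)/2 = -6.5000
My = (16- 7)/2 = 4.5000
Mz = (-10+7)/2 = -1.5000

M = (-6.5000, 4.5000, -1.5000)


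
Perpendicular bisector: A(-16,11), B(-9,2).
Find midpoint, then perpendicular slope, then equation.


Midpoint = (-12.5, 6.5)
Slope of AB = dy/dx = -9/7 = -1.2857
Perp slope = -dx/dy = 7/9 = 0.7778
b = My - (perp slope)*Mx = 6.5 + (7*(-12.5))/(-9) = 6.5 + 9.7222 = 16.2222

y = 0.7778x + 16.2222


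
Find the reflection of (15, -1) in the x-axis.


Reflection rule for x-axis: (x, -y)
(15, -1) -> (15, 1)

(15, 1)


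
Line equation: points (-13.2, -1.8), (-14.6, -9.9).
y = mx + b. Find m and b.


m = (-8.1)/(-1.4) = 5.7857
b = y1 - m*x1 = -1.8 - (-8.1*(-13.2))/(-1.4) = -1.8 + 76.3714 = 74.5714

y = 5.7857x + 74.5714


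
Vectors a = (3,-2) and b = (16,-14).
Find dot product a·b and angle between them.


a·b = 3*16 - 2*(-14) = 48 + 28 = 76
|a| = sqrt(9+4) = 3.6056
|b| = sqrt(256+196) = 21.2603
cos(theta) = 76/(sqrt(13)*sqrt(452)) = 76/sqrt(5876) = 0.991454
theta = arccos(76/sqrt(5876)) = 7.4959 degrees

a·b = 76, theta = 7.4959 deg


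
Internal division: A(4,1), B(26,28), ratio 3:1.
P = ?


Px = (3*26 + 1*4)/4 = 82/4 = 20.5000
Py = (3*28 + 1*1)/4 = 85/4 = 21.2500

P = (20.5000, 21.2500)


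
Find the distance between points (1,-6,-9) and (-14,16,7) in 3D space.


dx=-15, dy=22, dz=16
d = sqrt(225+484+256) = sqrt(965) = 31.0644

31.0644


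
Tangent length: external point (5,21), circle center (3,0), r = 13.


d = sqrt((5-3)^2 + (21-0)^2) = sqrt(4+441) = 21.0950
L = sqrt(445.0000 - 169) = sqrt(276.0000) = 16.6132

16.6132


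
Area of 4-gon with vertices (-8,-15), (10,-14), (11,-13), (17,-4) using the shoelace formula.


sum(xi*y_{i+1}) = -8*(-14) + 10*(-13) + 11*(-4) + 17*(-15) = -317
sum(yi*x_{i+1}) = -15*10 - 14*11 - 13*17 - 4*(-8) = -493
Area = |-317 + 493|/2 = 176/2 = 88.0000

88.0000 sq units


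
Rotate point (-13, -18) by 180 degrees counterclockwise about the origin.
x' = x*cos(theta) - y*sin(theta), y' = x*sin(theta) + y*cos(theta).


cos(180) = -1, sin(180) = 0
x' = -13*(-1) + 18*0 = 13
y' = -13*0 - 18*(-1) = 18

(13, 18)


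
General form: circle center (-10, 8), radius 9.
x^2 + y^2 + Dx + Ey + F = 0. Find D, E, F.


(x+ 10)^2 + (y-8)^2 = 9^2
D = -2h = 20, E = -2k = -16
F = h^2+k^2-r^2 = 100+64-81 = 83

D = 20, E = -16, F = 83


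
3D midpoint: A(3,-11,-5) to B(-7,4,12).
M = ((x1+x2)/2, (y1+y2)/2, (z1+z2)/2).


Mx = (3- 7)/2 = -2.0000
My = (-11+4)/2 = -3.5000
Mz = (-5+12)/2 = 3.5000

M = (-2.0000, -3.5000, 3.5000)


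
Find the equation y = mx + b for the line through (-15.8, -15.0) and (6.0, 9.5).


m = (24.5)/(21.8) = 1.1239
b = y1 - m*x1 = -15.0 - (24.5*(-15.8))/(21.8) = -15.0 + 17.7569 = 2.7569

y = 1.1239x + 2.7569


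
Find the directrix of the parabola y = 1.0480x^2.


a = 1.0480
1/(4a) = 0.2385
directrix: y = -0.2385 = -0.2385

y = -0.2385


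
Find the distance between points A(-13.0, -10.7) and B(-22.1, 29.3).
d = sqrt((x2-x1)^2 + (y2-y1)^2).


dx = -22.1 + 13.0 = -9.1
dy = 29.3 + 10.7 = 40.0
d = sqrt(82.81 + 1600.0) = sqrt(1682.81) = 41.0221

41.0221


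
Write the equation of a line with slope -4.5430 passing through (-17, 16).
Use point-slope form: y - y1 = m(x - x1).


y - 16 = -4.5430(x + 17)
y = -4.5430x + 16 + 4.5430*(-17)
y = -4.5430x - 61.2310

y = -4.5430x - 61.2310


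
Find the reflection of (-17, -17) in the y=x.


Reflection rule for y=x: (y, x)
(-17, -17) -> (-17, -17)

(-17, -17)


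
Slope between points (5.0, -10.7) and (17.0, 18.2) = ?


dy = 18.2 + 10.7 = 28.9
dx = 17.0 - 5.0 = 12.0
m = 28.9/12.0 = 2.4083

m = 2.4083


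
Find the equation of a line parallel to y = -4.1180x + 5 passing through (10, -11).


Parallel lines have equal slopes.
m2 = -4.1180
b2 = -11 + 4.1180*10 = 30.1800

y = -4.1180x + 30.1800


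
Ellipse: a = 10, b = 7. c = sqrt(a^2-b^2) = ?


c^2 = 10^2 - 7^2 = 100 - 49 = 51
c = sqrt(51) = 7.1414

c = 7.1414


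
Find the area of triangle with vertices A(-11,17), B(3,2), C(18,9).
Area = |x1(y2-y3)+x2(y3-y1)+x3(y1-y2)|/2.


-11*(2-9) = 77
3*(9-17) = -24
18*(17-2) = 270
sum = 323
Area = |323|/2 = 161.5000

161.5000 sq units


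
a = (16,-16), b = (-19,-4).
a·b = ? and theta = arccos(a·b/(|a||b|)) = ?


a·b = 16*(-19) - 16*(-4) = -304 + 64 = -240
|a| = sqrt(256+256) = 22.6274
|b| = sqrt(361+16) = 19.4165
cos(theta) = -240/(sqrt(512)*sqrt(377)) = -240/sqrt(193024) = -0.546268
theta = arccos(-240/sqrt(193024)) = 123.1113 degrees

a·b = -240, theta = 123.1113 deg


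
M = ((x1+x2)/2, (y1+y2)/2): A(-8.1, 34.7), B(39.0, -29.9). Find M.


Mx = (-8.1 + 39.0)/2 = 30.9/2 = 15.4500
My = (34.7 - 29.9)/2 = 4.8/2 = 2.4000

(15.4500, 2.4000)


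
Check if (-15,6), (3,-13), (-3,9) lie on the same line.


-15*(-13-9) + 3*(9-6) - 3*(6+ 13)
= 330 + 9 - 57 = 282

No, not collinear (determinant = 282)


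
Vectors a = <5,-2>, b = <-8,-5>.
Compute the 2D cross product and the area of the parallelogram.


cross = 5*(-5) + 2*(-8) = -25 - 16 = -41
Parallelogram area = |-41| = 41

cross = -41, parallelogram area = 41


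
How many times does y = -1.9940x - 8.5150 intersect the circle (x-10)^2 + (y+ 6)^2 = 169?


Substitute y = -1.9940x - 8.5150: (x-10)^2 + (-1.9940x- 8.5150+ 6)^2 = 169
Expand to Ax^2 + Bx + C = 0, where b-k = -2.515
A = 1+m^2 = 4.976036
B = 2(m(b-k) - h) = 2(-1.9940*(-2.515) - 10) = -9.97018
C = h^2 + (b-k)^2 - r^2 = 100 + 6.325225 - 169 = -62.674775
disc = B^2-4AC = 99.4045 + 1247.4877 = 1346.8922
disc > 0

2 intersection points


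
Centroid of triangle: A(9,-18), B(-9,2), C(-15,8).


Gx = (9- 9- 15)/3 = -15/3 = -5.0000
Gy = (-18+2+8)/3 = -8/3 = -2.6667

G = (-5.0000, -2.6667)


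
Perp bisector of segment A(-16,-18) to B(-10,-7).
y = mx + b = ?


Midpoint = (-13, -12.5)
Slope of AB = dy/dx = 11/6 = 1.8333
Perp slope = -dx/dy = -6/11 = -0.5455
b = My - (perp slope)*Mx = -12.5 + (6*(-13))/11 = -12.5 - 7.0909 = -19.5909

y = -0.5455x - 19.5909


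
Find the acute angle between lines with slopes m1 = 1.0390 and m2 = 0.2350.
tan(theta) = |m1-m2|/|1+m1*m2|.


m1-m2 = 0.804
1+m1*m2 = 1.244165
tan(theta) = |0.804/1.244165| = 0.646217
theta = arctan(|0.804/1.244165|) = 32.8712 degrees (acute angle)

32.8712 degrees


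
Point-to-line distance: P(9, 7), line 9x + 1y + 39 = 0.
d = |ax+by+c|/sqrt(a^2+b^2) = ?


|9*9 + 1*7 + 39| = |127| = 127
sqrt(81 + 1) = sqrt(82) = 9.0554
d = 127/sqrt(82) = 14.0248

14.0248


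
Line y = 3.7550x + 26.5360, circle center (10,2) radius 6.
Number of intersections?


Substitute y = 3.7550x + 26.5360: (x-10)^2 + (3.7550x+26.5360-2)^2 = 36
Expand to Ax^2 + Bx + C = 0, where b-k = 24.536
A = 1+m^2 = 15.100025
B = 2(m(b-k) - h) = 2(3.7550*24.536 - 10) = 164.26536
C = h^2 + (b-k)^2 - r^2 = 100 + 602.015296 - 36 = 666.015296
disc = B^2-4AC = 26983.1085 - 40227.3905 = -13244.2820
disc < 0

0 intersection points


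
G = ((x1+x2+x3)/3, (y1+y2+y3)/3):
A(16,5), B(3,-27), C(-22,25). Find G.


Gx = (16+3- 22)/3 = -3/3 = -1.0000
Gy = (5- 27+25)/3 = 3/3 = 1.0000

G = (-1.0000, 1.0000)


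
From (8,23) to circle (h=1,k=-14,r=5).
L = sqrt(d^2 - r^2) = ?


d = sqrt((8-1)^2 + (23+ 14)^2) = sqrt(49+1369) = 37.6563
L = sqrt(1418.0000 - 25) = sqrt(1393.0000) = 37.3229

37.3229


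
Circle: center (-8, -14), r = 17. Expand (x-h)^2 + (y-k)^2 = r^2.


(x+ 8)^2 + (y+ 14)^2 = 17^2
D = -2h = 16, E = -2k = 28
F = h^2+k^2-r^2 = 64+196-289 = -29

x^2 + y^2 + 16x + 28y - 29 = 0


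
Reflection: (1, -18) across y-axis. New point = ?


Reflection rule for y-axis: (-x, y)
(1, -18) -> (-1, -18)

(-1, -18)


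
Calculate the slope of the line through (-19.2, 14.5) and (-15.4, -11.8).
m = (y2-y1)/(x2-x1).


dy = -11.8 - 14.5 = -26.3
dx = -15.4 + 19.2 = 3.8
m = -26.3/3.8 = -6.9211

m = -6.9211


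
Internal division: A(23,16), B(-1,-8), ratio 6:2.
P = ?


Px = (6*(-1) + 2*23)/8 = 40/8 = 5.0000
Py = (6*(-8) + 2*16)/8 = -16/8 = -2.0000

P = (5.0000, -2.0000)


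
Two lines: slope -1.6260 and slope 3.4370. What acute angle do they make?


m1-m2 = -5.063
1+m1*m2 = -4.588562
tan(theta) = |-5.063/(-4.588562)| = 1.103396
theta = arctan(|-5.063/(-4.588562)|) = 47.8142 degrees (acute angle)

47.8142 degrees


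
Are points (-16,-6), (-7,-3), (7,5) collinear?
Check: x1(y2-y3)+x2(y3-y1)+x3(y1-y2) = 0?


-16*(-3-5) - 7*(5+ 6) + 7*(-6+ 3)
= 128 - 77 - 21 = 30

No, not collinear (determinant = 30)


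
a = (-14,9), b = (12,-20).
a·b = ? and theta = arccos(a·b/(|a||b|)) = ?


a·b = -14*12 + 9*(-20) = -168 - 180 = -348
|a| = sqrt(196+81) = 16.6433
|b| = sqrt(144+400) = 23.3238
cos(theta) = -348/(sqrt(277)*sqrt(544)) = -348/sqrt(150688) = -0.896479
theta = arccos(-348/sqrt(150688)) = 153.6990 degrees

a·b = -348, theta = 153.6990 deg


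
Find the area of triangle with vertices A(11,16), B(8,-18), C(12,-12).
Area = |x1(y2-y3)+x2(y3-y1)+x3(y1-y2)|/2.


11*(-18+ 12) = -66
8*(-12-16) = -224
12*(16+ 18) = 408
sum = 118
Area = |118|/2 = 59.0000

59.0000 sq units


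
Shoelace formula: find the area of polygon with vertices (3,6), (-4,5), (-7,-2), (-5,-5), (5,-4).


sum(xi*y_{i+1}) = 3*5 - 4*(-2) - 7*(-5) - 5*(-4) + 5*6 = 108
sum(yi*x_{i+1}) = 6*(-4) + 5*(-7) - 2*(-5) - 5*5 - 4*3 = -86
Area = |108 + 86|/2 = 194/2 = 97.0000

97.0000 sq units


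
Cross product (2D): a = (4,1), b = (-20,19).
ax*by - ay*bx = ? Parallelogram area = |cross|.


cross = 4*19 - 1*(-20) = 76 + 20 = 96
Parallelogram area = |96| = 96

cross = 96, parallelogram area = 96


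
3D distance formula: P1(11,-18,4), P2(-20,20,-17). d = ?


dx=-31, dy=38, dz=-21
d = sqrt(961+1444+441) = sqrt(2846) = 53.3479

53.3479


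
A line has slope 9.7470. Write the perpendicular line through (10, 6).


Perpendicular slope = -1/m1 = -1/9.7470 = -0.1026
b2 = y0 - m2*x0 = 6 + 10/9.7470 = 6 + 1.0260 = 7.0260

y = -0.1026x + 7.0260


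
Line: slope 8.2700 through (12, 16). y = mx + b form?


y - 16 = 8.2700(x - 12)
y = 8.2700x + 16 - 8.2700*12
y = 8.2700x - 83.2400

y = 8.2700x - 83.2400


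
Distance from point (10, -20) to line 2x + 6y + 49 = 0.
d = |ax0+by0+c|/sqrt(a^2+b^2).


|2*10 + 6*(-20) + 49| = |-51| = 51
sqrt(4 + 36) = sqrt(40) = 6.3246
d = 51/sqrt(40) = 8.0638

8.0638


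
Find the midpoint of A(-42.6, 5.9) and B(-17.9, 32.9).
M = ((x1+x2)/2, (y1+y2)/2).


Mx = (-42.6 - 17.9)/2 = -60.5/2 = -30.2500
My = (5.9 + 32.9)/2 = 38.8/2 = 19.4000

(-30.2500, 19.4000)


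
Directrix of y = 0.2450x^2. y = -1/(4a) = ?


a = 0.2450
1/(4a) = 1.0204
directrix: y = -1.0204 = -1.0204

y = -1.0204


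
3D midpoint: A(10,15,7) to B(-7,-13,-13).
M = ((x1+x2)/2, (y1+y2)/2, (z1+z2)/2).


Mx = (10- 7)/2 = 1.5000
My = (15- 13)/2 = 1.0000
Mz = (7- 13)/2 = -3.0000

M = (1.5000, 1.0000, -3.0000)


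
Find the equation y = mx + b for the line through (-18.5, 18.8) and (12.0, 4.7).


m = (-14.1)/(30.5) = -0.4623
b = y1 - m*x1 = 18.8 - (-14.1*(-18.5))/(30.5) = 18.8 - 8.5525 = 10.2475

y = -0.4623x + 10.2475


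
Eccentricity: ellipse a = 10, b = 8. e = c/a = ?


c = sqrt(100-64) = sqrt(36) = 6.0000
e = c/a = 6/10 = 0.6000

e = 0.6000


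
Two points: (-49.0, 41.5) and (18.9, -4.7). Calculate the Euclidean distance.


dx = 18.9 + 49.0 = 67.9
dy = -4.7 - 41.5 = -46.2
d = sqrt(4610.41 + 2134.44) = sqrt(6744.85) = 82.1270

82.1270


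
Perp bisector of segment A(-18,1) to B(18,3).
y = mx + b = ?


Midpoint = (0, 2)
Slope of AB = dy/dx = 2/36 = 0.0556
Perp slope = -dx/dy = -36/2 = -18.0000
b = My - (perp slope)*Mx = 2 + (36*0)/2 = 2 + 0 = 2.0000

y = -18.0000x + 2.0000


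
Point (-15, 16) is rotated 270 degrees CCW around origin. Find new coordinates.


cos(270) = 0, sin(270) = -1
x' = -15*0 - 16*(-1) = 16
y' = -15*(-1) + 16*0 = 15

(16, 15)


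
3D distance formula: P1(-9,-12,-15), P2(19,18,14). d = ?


dx=28, dy=30, dz=29
d = sqrt(784+900+841) = sqrt(2525) = 50.2494

50.2494


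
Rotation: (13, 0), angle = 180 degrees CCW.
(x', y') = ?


cos(180) = -1, sin(180) = 0
x' = 13*(-1) - 0*0 = -13
y' = 13*0 + 0*(-1) = 0

(-13, 0)


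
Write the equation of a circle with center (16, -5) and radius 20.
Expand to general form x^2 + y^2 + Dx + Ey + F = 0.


(x-16)^2 + (y+ 5)^2 = 20^2
D = -2h = -32, E = -2k = 10
F = h^2+k^2-r^2 = 256+25-400 = -119

x^2 + y^2 - 32x + 10y - 119 = 0


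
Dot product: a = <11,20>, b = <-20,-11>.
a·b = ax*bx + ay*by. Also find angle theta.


a·b = 11*(-20) + 20*(-11) = -220 - 220 = -440
|a| = sqrt(121+400) = 22.8254
|b| = sqrt(400+121) = 22.8254
cos(theta) = -440/(sqrt(521)*sqrt(521)) = -440/sqrt(271441) = -0.844530
theta = arccos(-440/sqrt(271441)) = 147.6216 degrees

a·b = -440, theta = 147.6216 deg


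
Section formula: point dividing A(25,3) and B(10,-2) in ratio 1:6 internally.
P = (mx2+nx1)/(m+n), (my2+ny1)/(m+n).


Px = (1*10 + 6*25)/7 = 160/7 = 22.8571
Py = (1*(-2) + 6*3)/7 = 16/7 = 2.2857

P = (22.8571, 2.2857)


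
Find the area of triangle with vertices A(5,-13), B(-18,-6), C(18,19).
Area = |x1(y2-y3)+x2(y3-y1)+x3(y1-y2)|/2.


5*(-6-19) = -125
-18*(19+ 13) = -576
18*(-13+ 6) = -126
sum = -827
Area = |-827|/2 = 413.5000

413.5000 sq units


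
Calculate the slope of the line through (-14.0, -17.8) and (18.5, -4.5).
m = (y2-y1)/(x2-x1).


dy = -4.5 + 17.8 = 13.3
dx = 18.5 + 14.0 = 32.5
m = 13.3/32.5 = 0.4092

m = 0.4092


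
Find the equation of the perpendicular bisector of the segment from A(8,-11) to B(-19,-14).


Midpoint = (-5.5, -12.5)
Slope of AB = dy/dx = -3/(-27) = 0.1111
Perp slope = -dx/dy = -27/3 = -9.0000
b = My - (perp slope)*Mx = -12.5 + (-27*(-5.5))/(-3) = -12.5 - 49.5000 = -62.0000

y = -9.0000x - 62.0000


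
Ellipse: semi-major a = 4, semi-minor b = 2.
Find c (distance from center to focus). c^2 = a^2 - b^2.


c^2 = 4^2 - 2^2 = 16 - 4 = 12
c = sqrt(12) = 3.4641

c = 3.4641


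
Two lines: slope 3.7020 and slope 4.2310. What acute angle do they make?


m1-m2 = -0.529
1+m1*m2 = 16.663162
tan(theta) = |-0.529/16.663162| = 0.031747
theta = arctan(|-0.529/16.663162|) = 1.8183 degrees (acute angle)

1.8183 degrees


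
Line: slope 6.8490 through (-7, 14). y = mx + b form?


y - 14 = 6.8490(x + 7)
y = 6.8490x + 14 - 6.8490*(-7)
y = 6.8490x + 61.9430

y = 6.8490x + 61.9430


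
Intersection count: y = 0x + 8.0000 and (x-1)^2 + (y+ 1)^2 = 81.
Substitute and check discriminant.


Substitute y = 0x + 8.0000: (x-1)^2 + (0x+8.0000+ 1)^2 = 81
Expand to Ax^2 + Bx + C = 0, where b-k = 9
A = 1+m^2 = 1
B = 2(m(b-k) - h) = 2(0*9 - 1) = -2
C = h^2 + (b-k)^2 - r^2 = 1 + 81 - 81 = 1
disc = B^2-4AC = 4.0000 - 4.0000 = 0
disc = 0

1 intersection point (tangent)


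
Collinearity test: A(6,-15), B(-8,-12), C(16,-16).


6*(-12+ 16) - 8*(-16+ 15) + 16*(-15+ 12)
= 24 + 8 - 48 = -16

No, not collinear (determinant = -16)


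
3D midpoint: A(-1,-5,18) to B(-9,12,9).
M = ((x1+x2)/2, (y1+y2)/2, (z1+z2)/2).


Mx = (-1- 9)/2 = -5.0000
My = (-5+12)/2 = 3.5000
Mz = (18+9)/2 = 13.5000

M = (-5.0000, 3.5000, 13.5000)


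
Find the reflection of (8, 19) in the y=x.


Reflection rule for y=x: (y, x)
(8, 19) -> (19, 8)

(19, 8)


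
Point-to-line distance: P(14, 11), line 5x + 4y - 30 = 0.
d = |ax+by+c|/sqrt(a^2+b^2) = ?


|5*14 + 4*11 - 30| = |84| = 84
sqrt(25 + 16) = sqrt(41) = 6.4031
d = 84/sqrt(41) = 13.1186

13.1186


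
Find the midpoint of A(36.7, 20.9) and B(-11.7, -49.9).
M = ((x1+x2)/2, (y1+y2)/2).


Mx = (36.7 - 11.7)/2 = 25/2 = 12.5000
My = (20.9 - 49.9)/2 = -29.0/2 = -14.5000

(12.5000, -14.5000)


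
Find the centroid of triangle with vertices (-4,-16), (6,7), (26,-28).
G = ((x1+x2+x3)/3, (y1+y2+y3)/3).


Gx = (-4+6+26)/3 = 28/3 = 9.3333
Gy = (-16+7- 28)/3 = -37/3 = -12.3333

G = (9.3333, -12.3333)


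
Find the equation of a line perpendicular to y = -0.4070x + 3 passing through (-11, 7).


Perpendicular slope = -1/m1 = -1/(-0.4070) = 2.4570
b2 = y0 - m2*x0 = 7 - 11/(-0.4070) = 7 + 27.0270 = 34.0270

y = 2.4570x + 34.0270


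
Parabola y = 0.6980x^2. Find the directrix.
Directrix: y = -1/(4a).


a = 0.6980
1/(4a) = 0.3582
directrix: y = -0.3582 = -0.3582

y = -0.3582


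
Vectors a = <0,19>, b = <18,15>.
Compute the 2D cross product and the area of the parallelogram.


cross = 0*15 - 19*18 = 0 - 342 = -342
Parallelogram area = |-342| = 342

cross = -342, parallelogram area = 342


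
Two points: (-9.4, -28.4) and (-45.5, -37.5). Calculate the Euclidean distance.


dx = -45.5 + 9.4 = -36.1
dy = -37.5 + 28.4 = -9.1
d = sqrt(1303.21 + 82.81) = sqrt(1386.02) = 37.2293

37.2293


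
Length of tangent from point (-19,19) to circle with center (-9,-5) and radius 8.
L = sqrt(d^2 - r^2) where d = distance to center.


d = sqrt((-19+ 9)^2 + (19+ 5)^2) = sqrt(100+576) = 26.0000
L = sqrt(676.0000 - 64) = sqrt(612.0000) = 24.7386

24.7386


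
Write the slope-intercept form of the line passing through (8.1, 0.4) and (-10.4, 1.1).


m = (0.7)/(-18.5) = -0.0378
b = y1 - m*x1 = 0.4 - (0.7*8.1)/(-18.5) = 0.4 + 0.3065 = 0.7065

y = -0.0378x + 0.7065


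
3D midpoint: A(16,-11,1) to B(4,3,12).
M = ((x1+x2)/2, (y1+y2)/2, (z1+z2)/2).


Mx = (16+4)/2 = 10.0000
My = (-11+3)/2 = -4.0000
Mz = (1+12)/2 = 6.5000

M = (10.0000, -4.0000, 6.5000)


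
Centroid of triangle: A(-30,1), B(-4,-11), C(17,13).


Gx = (-30- 4+17)/3 = -17/3 = -5.6667
Gy = (1- 11+13)/3 = 3/3 = 1.0000

G = (-5.6667, 1.0000)


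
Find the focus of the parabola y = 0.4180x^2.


a = 0.4180
4a = 1.6720
focus = (0, 1/1.6720) = (0, 0.5981)

Focus = (0, 0.5981)


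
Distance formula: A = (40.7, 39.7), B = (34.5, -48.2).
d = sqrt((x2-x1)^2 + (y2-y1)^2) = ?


dx = 34.5 - 40.7 = -6.2
dy = -48.2 - 39.7 = -87.9
d = sqrt(38.44 + 7726.41) = sqrt(7764.85) = 88.1184

88.1184


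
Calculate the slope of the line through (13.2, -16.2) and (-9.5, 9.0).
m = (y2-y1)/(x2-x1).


dy = 9.0 + 16.2 = 25.2
dx = -9.5 - 13.2 = -22.7
m = 25.2/(-22.7) = -1.1101

m = -1.1101


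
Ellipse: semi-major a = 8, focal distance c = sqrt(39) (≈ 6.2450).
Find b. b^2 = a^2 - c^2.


b^2 = 8^2 - (sqrt(39))^2 = 64 - 39 = 25
b = sqrt(25) = 5

b = 5


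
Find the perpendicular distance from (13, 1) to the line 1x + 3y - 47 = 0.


|1*13 + 3*1 - 47| = |-31| = 31
sqrt(1 + 9) = sqrt(10) = 3.1623
d = 31/sqrt(10) = 9.8031

9.8031


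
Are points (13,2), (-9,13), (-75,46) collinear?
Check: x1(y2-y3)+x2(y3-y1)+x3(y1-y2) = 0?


13*(13-46) - 9*(46-2) - 75*(2-13)
= -429 - 396 + 825 = 0

Yes, collinear (determinant = 0)


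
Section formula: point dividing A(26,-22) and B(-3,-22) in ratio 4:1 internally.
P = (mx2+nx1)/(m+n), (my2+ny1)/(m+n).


Px = (4*(-3) + 1*26)/5 = 14/5 = 2.8000
Py = (4*(-22) + 1*(-22))/5 = -110/5 = -22.0000

P = (2.8000, -22.0000)


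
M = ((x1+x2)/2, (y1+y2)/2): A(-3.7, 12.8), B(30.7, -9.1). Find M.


Mx = (-3.7 + 30.7)/2 = 27.0/2 = 13.5000
My = (12.8 - 9.1)/2 = 3.7/2 = 1.8500

(13.5000, 1.8500)


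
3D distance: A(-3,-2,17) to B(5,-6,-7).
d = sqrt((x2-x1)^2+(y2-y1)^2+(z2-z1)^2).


dx=8, dy=-4, dz=-24
d = sqrt(64+16+576) = sqrt(656) = 25.6125

25.6125


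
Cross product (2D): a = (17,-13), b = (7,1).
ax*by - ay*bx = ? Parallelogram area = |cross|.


cross = 17*1 + 13*7 = 17 + 91 = 108
Parallelogram area = |108| = 108

cross = 108, parallelogram area = 108


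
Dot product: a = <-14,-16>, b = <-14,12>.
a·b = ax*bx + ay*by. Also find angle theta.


a·b = -14*(-14) - 16*12 = 196 - 192 = 4
|a| = sqrt(196+256) = 21.2603
|b| = sqrt(196+144) = 18.4391
cos(theta) = 4/(sqrt(452)*sqrt(340)) = 4/sqrt(153680) = 0.010204
theta = arccos(4/sqrt(153680)) = 89.4154 degrees

a·b = 4, theta = 89.4154 deg


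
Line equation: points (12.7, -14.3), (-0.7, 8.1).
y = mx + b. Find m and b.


m = (22.4)/(-13.4) = -1.6716
b = y1 - m*x1 = -14.3 - (22.4*12.7)/(-13.4) = -14.3 + 21.2299 = 6.9299

y = -1.6716x + 6.9299


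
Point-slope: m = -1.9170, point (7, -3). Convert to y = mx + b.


y + 3 = -1.9170(x - 7)
y = -1.9170x - 3 + 1.9170*7
y = -1.9170x + 10.4190

y = -1.9170x + 10.4190


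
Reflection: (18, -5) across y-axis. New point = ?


Reflection rule for y-axis: (-x, y)
(18, -5) -> (-18, -5)

(-18, -5)


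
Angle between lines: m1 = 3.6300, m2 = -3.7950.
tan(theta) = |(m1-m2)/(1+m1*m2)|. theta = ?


m1-m2 = 7.425
1+m1*m2 = -12.77585
tan(theta) = |7.425/(-12.77585)| = 0.581175
theta = arctan(|7.425/(-12.77585)|) = 30.1641 degrees (acute angle)

30.1641 degrees


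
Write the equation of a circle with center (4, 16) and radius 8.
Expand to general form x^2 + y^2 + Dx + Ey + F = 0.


(x-4)^2 + (y-16)^2 = 8^2
D = -2h = -8, E = -2k = -32
F = h^2+k^2-r^2 = 16+256-64 = 208

x^2 + y^2 - 8x - 32y + 208 = 0


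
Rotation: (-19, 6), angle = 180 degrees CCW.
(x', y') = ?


cos(180) = -1, sin(180) = 0
x' = -19*(-1) - 6*0 = 19
y' = -19*0 + 6*(-1) = -6

(19, -6)


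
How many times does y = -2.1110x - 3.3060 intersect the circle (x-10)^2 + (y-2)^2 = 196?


Substitute y = -2.1110x - 3.3060: (x-10)^2 + (-2.1110x- 3.3060-2)^2 = 196
Expand to Ax^2 + Bx + C = 0, where b-k = -5.306
A = 1+m^2 = 5.456321
B = 2(m(b-k) - h) = 2(-2.1110*(-5.306) - 10) = 2.401932
C = h^2 + (b-k)^2 - r^2 = 100 + 28.153636 - 196 = -67.846364
disc = B^2-4AC = 5.7693 + 1480.7662 = 1486.5355
disc > 0

2 intersection points


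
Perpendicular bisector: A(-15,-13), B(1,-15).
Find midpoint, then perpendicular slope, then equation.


Midpoint = (-7, -14)
Slope of AB = dy/dx = -2/16 = -0.1250
Perp slope = -dx/dy = 16/2 = 8.0000
b = My - (perp slope)*Mx = -14 + (16*(-7))/(-2) = -14 + 56.0000 = 42.0000

y = 8.0000x + 42.0000


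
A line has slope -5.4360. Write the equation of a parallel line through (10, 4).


Parallel lines have equal slopes.
m2 = -5.4360
b2 = 4 + 5.4360*10 = 58.3600

y = -5.4360x + 58.3600


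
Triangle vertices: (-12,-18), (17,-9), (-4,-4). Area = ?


-12*(-9+ 4) = 60
17*(-4+ 18) = 238
-4*(-18+ 9) = 36
sum = 334
Area = |334|/2 = 167.0000

167.0000 sq units


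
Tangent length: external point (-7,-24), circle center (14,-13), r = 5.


d = sqrt((-7-14)^2 + (-24+ 13)^2) = sqrt(441+121) = 23.7065
L = sqrt(562.0000 - 25) = sqrt(537.0000) = 23.1733

23.1733


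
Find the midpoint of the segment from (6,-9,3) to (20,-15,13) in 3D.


Mx = (6+20)/2 = 13.0000
My = (-9- 15)/2 = -12.0000
Mz = (3+13)/2 = 8.0000

M = (13.0000, -12.0000, 8.0000)


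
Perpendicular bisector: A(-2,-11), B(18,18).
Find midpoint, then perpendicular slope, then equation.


Midpoint = (8, 3.5)
Slope of AB = dy/dx = 29/20 = 1.4500
Perp slope = -dx/dy = -20/29 = -0.6897
b = My - (perp slope)*Mx = 3.5 + (20*8)/29 = 3.5 + 5.5172 = 9.0172

y = -0.6897x + 9.0172


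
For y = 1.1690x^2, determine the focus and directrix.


a = 1.1690
1/(4a) = 0.2139
Focus = (0, 0.2139)
Directrix: y = -0.2139

Focus = (0, 0.2139), Directrix: y = -0.2139


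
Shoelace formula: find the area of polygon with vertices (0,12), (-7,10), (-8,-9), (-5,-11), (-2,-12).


sum(xi*y_{i+1}) = 0*10 - 7*(-9) - 8*(-11) - 5*(-12) - 2*12 = 187
sum(yi*x_{i+1}) = 12*(-7) + 10*(-8) - 9*(-5) - 11*(-2) - 12*0 = -97
Area = |187 + 97|/2 = 284/2 = 142.0000

142.0000 sq units


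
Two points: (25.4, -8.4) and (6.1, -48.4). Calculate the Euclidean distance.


dx = 6.1 - 25.4 = -19.3
dy = -48.4 + 8.4 = -40.0
d = sqrt(372.49 + 1600.0) = sqrt(1972.49) = 44.4127

44.4127


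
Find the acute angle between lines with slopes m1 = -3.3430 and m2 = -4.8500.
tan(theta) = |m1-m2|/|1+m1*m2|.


m1-m2 = 1.507
1+m1*m2 = 17.21355
tan(theta) = |1.507/17.21355| = 0.087547
theta = arctan(|1.507/17.21355|) = 5.0033 degrees (acute angle)

5.0033 degrees


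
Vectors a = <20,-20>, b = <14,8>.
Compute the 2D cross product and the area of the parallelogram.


cross = 20*8 + 20*14 = 160 + 280 = 440
Parallelogram area = |440| = 440

cross = 440, parallelogram area = 440


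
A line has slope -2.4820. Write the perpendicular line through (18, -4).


Perpendicular slope = -1/m1 = -1/(-2.4820) = 0.4029
b2 = y0 - m2*x0 = -4 + 18/(-2.4820) = -4 - 7.2522 = -11.2522

y = 0.4029x - 11.2522


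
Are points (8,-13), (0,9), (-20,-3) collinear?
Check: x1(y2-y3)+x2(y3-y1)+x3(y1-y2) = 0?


8*(9+ 3) + 0*(-3+ 13) - 20*(-13-9)
= 96 + 0 + 440 = 536

No, not collinear (determinant = 536)


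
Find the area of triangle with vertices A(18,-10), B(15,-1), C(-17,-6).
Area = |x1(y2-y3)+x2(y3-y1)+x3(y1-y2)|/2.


18*(-1+ 6) = 90
15*(-6+ 10) = 60
-17*(-10+ 1) = 153
sum = 303
Area = |303|/2 = 151.5000

151.5000 sq units


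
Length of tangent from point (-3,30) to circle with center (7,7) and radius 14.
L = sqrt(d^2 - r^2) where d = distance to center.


d = sqrt((-3-7)^2 + (30-7)^2) = sqrt(100+529) = 25.0799
L = sqrt(629.0000 - 196) = sqrt(433.0000) = 20.8087

20.8087


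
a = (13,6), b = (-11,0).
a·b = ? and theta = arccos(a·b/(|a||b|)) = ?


a·b = 13*(-11) + 6*0 = -143 + 0 = -143
|a| = sqrt(169+36) = 14.3178
|b| = sqrt(121+0) = 11.0000
cos(theta) = -143/(sqrt(205)*sqrt(121)) = -143/sqrt(24805) = -0.907959
theta = arccos(-143/sqrt(24805)) = 155.2249 degrees

a·b = -143, theta = 155.2249 deg


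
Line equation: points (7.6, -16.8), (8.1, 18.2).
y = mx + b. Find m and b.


m = (35.0)/(0.5) = 70.0000
b = y1 - m*x1 = -16.8 - (35.0*7.6)/(0.5) = -16.8 - 532.0000 = -548.8000

y = 70.0000x - 548.8000


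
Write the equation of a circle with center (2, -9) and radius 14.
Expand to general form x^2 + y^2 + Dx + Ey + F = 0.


(x-2)^2 + (y+ 9)^2 = 14^2
D = -2h = -4, E = -2k = 18
F = h^2+k^2-r^2 = 4+81-196 = -111

x^2 + y^2 - 4x + 18y - 111 = 0


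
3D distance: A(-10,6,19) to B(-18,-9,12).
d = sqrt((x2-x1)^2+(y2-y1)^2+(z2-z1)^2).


dx=-8, dy=-15, dz=-7
d = sqrt(64+225+49) = sqrt(338) = 18.3848

18.3848


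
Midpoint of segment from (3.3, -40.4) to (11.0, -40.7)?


Mx = (3.3 + 11.0)/2 = 14.3/2 = 7.1500
My = (-40.4 - 40.7)/2 = -81.1/2 = -40.5500

(7.1500, -40.5500)


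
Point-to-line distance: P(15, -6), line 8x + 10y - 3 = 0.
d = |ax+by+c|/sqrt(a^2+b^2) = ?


|8*15 + 10*(-6) - 3| = |57| = 57
sqrt(64 + 100) = sqrt(164) = 12.8062
d = 57/sqrt(164) = 4.4510

4.4510


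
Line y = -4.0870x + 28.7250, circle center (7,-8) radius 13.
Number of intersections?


Substitute y = -4.0870x + 28.7250: (x-7)^2 + (-4.0870x+28.7250+ 8)^2 = 169
Expand to Ax^2 + Bx + C = 0, where b-k = 36.725
A = 1+m^2 = 17.703569
B = 2(m(b-k) - h) = 2(-4.0870*36.725 - 7) = -314.19015
C = h^2 + (b-k)^2 - r^2 = 49 + 1348.725625 - 169 = 1228.725625
disc = B^2-4AC = 98715.4504 - 87011.3155 = 11704.1349
disc > 0

2 intersection points


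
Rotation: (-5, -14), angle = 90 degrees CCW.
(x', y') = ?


cos(90) = 0, sin(90) = 1
x' = -5*0 + 14*1 = 14
y' = -5*1 - 14*0 = -5

(14, -5)


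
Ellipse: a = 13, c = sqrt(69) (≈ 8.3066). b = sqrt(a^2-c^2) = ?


b^2 = 13^2 - (sqrt(69))^2 = 169 - 69 = 100
b = sqrt(100) = 10

b = 10


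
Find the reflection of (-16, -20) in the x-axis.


Reflection rule for x-axis: (x, -y)
(-16, -20) -> (-16, 20)

(-16, 20)


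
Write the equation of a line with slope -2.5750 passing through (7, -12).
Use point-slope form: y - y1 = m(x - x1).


y + 12 = -2.5750(x - 7)
y = -2.5750x - 12 + 2.5750*7
y = -2.5750x + 6.0250

y = -2.5750x + 6.0250


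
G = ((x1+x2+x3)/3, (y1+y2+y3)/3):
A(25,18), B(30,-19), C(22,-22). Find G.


Gx = (25+30+22)/3 = 77/3 = 25.6667
Gy = (18- 19- 22)/3 = -23/3 = -7.6667

G = (25.6667, -7.6667)


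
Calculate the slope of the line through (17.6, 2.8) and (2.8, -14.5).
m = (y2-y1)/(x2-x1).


dy = -14.5 - 2.8 = -17.3
dx = 2.8 - 17.6 = -14.8
m = -17.3/(-14.8) = 1.1689

m = 1.1689


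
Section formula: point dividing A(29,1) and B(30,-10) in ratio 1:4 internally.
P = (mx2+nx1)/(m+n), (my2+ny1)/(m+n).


Px = (1*30 + 4*29)/5 = 146/5 = 29.2000
Py = (1*(-10) + 4*1)/5 = -6/5 = -1.2000

P = (29.2000, -1.2000)


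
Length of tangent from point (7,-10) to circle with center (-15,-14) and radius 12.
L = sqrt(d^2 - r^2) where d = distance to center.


d = sqrt((7+ 15)^2 + (-10+ 14)^2) = sqrt(484+16) = 22.3607
L = sqrt(500.0000 - 144) = sqrt(356.0000) = 18.8680

18.8680


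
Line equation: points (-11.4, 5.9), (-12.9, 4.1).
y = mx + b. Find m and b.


m = (-1.8)/(-1.5) = 1.2000
b = y1 - m*x1 = 5.9 - (-1.8*(-11.4))/(-1.5) = 5.9 + 13.6800 = 19.5800

y = 1.2000x + 19.5800


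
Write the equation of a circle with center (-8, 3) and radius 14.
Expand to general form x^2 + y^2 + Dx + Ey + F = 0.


(x+ 8)^2 + (y-3)^2 = 14^2
D = -2h = 16, E = -2k = -6
F = h^2+k^2-r^2 = 64+9-196 = -123

x^2 + y^2 + 16x - 6y - 123 = 0


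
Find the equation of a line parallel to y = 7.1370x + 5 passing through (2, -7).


Parallel lines have equal slopes.
m2 = 7.1370
b2 = -7 - 7.1370*2 = -21.2740

y = 7.1370x - 21.2740


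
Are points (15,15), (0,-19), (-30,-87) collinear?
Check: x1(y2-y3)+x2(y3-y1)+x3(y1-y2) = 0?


15*(-19+ 87) + 0*(-87-15) - 30*(15+ 19)
= 1020 + 0 - 1020 = 0

Yes, collinear (determinant = 0)


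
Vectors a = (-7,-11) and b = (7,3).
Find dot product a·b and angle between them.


a·b = -7*7 - 11*3 = -49 - 33 = -82
|a| = sqrt(49+121) = 13.0384
|b| = sqrt(49+9) = 7.6158
cos(theta) = -82/(sqrt(170)*sqrt(58)) = -82/sqrt(9860) = -0.825801
theta = arccos(-82/sqrt(9860)) = 145.6698 degrees

a·b = -82, theta = 145.6698 deg


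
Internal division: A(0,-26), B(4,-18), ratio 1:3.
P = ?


Px = (1*4 + 3*0)/4 = 4/4 = 1.0000
Py = (1*(-18) + 3*(-26))/4 = -96/4 = -24.0000

P = (1.0000, -24.0000)


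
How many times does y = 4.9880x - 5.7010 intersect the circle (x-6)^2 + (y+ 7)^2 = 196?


Substitute y = 4.9880x - 5.7010: (x-6)^2 + (4.9880x- 5.7010+ 7)^2 = 196
Expand to Ax^2 + Bx + C = 0, where b-k = 1.299
A = 1+m^2 = 25.880144
B = 2(m(b-k) - h) = 2(4.9880*1.299 - 6) = 0.958824
C = h^2 + (b-k)^2 - r^2 = 36 + 1.687401 - 196 = -158.312599
disc = B^2-4AC = 0.9193 + 16388.6114 = 16389.5307
disc > 0

2 intersection points


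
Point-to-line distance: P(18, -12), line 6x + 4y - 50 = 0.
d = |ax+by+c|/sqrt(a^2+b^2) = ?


|6*18 + 4*(-12) - 50| = |10| = 10
sqrt(36 + 16) = sqrt(52) = 7.2111
d = 10/sqrt(52) = 1.3868

1.3868


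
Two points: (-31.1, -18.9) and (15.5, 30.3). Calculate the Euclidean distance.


dx = 15.5 + 31.1 = 46.6
dy = 30.3 + 18.9 = 49.2
d = sqrt(2171.56 + 2420.64) = sqrt(4592.2) = 67.7658

67.7658
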